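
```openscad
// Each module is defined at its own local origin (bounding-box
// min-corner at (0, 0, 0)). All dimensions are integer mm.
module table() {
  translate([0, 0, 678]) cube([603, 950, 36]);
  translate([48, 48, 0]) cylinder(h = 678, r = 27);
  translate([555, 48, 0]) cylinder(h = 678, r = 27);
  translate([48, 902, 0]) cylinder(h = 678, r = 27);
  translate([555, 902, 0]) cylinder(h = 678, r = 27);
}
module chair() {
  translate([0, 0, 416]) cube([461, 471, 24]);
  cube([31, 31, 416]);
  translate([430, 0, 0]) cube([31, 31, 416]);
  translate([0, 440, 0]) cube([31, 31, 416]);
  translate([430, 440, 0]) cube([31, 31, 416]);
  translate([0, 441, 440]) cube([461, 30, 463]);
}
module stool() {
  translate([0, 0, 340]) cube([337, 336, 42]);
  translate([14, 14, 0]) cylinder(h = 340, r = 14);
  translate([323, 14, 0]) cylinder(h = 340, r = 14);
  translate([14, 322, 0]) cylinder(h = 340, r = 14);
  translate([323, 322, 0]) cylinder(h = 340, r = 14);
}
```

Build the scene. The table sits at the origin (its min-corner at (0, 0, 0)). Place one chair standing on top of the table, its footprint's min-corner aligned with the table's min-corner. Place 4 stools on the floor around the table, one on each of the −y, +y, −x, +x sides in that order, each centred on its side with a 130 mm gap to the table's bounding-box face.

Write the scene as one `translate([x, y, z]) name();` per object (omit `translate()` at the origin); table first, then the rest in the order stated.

table();
translate([0, 0, 714]) chair();
translate([133, -466, 0]) stool();
translate([133, 1080, 0]) stool();
translate([-467, 307, 0]) stool();
translate([733, 307, 0]) stool();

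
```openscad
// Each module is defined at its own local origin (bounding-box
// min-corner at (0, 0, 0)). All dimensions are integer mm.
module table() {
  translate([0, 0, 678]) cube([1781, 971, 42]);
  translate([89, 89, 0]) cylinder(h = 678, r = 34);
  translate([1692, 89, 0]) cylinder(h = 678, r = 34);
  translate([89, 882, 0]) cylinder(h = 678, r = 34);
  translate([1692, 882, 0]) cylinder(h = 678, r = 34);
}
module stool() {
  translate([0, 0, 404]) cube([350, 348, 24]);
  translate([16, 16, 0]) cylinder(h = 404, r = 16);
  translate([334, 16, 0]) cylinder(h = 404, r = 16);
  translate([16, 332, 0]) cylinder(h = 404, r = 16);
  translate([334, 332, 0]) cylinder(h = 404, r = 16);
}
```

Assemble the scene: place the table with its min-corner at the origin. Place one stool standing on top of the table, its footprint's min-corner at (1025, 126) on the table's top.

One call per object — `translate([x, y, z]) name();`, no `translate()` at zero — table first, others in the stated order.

table();
translate([1025, 126, 720]) stool();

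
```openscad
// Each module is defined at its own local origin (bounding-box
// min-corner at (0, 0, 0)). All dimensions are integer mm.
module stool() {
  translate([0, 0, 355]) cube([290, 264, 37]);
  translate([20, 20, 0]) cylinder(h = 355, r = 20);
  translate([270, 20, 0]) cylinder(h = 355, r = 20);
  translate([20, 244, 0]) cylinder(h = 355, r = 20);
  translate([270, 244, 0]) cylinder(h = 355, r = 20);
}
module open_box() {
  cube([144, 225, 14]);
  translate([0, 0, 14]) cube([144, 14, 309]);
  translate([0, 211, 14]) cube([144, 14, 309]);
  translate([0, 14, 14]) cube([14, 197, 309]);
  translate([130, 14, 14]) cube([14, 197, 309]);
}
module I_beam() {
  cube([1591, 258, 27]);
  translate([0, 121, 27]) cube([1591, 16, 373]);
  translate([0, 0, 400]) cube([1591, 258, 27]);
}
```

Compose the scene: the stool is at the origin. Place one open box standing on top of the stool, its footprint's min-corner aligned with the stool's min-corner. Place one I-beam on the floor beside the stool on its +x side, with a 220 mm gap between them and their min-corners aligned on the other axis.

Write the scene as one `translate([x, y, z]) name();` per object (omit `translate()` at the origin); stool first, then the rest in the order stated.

stool();
translate([0, 0, 392]) open_box();
translate([510, 0, 0]) I_beam();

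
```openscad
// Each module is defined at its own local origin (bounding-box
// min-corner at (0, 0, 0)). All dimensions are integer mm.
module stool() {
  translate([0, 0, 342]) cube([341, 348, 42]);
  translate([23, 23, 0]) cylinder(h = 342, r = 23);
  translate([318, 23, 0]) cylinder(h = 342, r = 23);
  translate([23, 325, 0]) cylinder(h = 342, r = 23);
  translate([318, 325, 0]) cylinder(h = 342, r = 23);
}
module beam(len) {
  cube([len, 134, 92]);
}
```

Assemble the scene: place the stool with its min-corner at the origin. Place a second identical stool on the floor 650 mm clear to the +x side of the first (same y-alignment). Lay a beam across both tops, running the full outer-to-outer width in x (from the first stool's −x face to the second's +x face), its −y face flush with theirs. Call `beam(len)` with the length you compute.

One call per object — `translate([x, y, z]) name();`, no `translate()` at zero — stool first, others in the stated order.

stool();
translate([991, 0, 0]) stool();
translate([0, 0, 384]) beam(1332);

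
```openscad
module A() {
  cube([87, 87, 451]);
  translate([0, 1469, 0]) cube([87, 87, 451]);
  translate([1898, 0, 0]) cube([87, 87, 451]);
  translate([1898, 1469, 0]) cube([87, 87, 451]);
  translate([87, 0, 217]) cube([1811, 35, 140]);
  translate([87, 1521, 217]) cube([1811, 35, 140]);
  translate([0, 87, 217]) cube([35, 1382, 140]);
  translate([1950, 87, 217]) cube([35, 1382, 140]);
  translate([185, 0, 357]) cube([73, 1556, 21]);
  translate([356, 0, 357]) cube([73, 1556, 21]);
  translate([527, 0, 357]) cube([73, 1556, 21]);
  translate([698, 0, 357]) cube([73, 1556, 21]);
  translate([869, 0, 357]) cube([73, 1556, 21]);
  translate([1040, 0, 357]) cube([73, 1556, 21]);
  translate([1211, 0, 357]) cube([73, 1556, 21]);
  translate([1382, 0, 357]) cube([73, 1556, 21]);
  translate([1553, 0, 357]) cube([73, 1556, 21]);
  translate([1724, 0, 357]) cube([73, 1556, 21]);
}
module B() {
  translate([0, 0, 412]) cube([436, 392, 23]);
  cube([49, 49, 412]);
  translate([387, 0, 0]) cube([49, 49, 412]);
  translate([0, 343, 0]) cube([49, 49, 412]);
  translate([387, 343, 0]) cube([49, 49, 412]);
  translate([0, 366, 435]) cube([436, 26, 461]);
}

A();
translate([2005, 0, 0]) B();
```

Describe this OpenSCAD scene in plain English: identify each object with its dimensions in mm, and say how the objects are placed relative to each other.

A is a bed frame 1985 mm long (x) by 1556 mm wide (y). Four 87×87 mm corner posts, 451 mm tall, at the corners of the footprint. Four rails of 35 mm thickness and 140 mm height run between adjacent posts with their undersides at z = 217 mm, their outer faces flush with the outside of the frame (the two x-running rails run between the posts' inner faces; the two y-running rails run between the posts' inner faces). 10 slats, each 73 mm wide (x) and 21 mm thick, lie across the top of the two x-running rails, running the full 1556 mm width of the frame in y; the slats are evenly spaced along x between the inner faces of the end posts with equal gaps (rounded down to the nearest mm) at the −x end and between each pair — any rounding remainder accumulates at the +x end.

B is a chair: 436×392 mm seat, 23 mm thick, top at z = 435 mm, on four 49 mm square corner legs flush with the seat edges. A 26 mm thick backrest slab spans the full seat width, extending 461 mm above the seat top, its back face flush with the seat's +y edge.

The chair is on the floor beside the bed frame on its +x side.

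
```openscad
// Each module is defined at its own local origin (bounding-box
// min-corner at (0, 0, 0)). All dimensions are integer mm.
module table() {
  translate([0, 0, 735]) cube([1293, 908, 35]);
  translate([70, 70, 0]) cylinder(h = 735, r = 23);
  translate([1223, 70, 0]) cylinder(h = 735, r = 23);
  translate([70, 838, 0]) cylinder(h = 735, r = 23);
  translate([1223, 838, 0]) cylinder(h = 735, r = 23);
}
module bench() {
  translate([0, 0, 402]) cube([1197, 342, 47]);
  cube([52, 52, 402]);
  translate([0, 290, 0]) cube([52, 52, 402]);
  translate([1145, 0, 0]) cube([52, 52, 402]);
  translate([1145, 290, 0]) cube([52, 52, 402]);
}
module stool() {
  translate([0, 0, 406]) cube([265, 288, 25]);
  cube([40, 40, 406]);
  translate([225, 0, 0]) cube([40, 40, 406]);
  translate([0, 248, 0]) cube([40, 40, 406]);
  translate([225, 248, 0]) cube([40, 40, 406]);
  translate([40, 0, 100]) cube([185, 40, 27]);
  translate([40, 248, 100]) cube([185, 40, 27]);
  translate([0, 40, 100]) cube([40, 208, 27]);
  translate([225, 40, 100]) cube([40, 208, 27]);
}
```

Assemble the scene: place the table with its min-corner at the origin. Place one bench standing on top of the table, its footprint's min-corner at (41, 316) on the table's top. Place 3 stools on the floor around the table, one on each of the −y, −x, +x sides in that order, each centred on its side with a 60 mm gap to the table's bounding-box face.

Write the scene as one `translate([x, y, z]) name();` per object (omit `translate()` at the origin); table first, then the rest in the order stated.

table();
translate([41, 316, 770]) bench();
translate([514, -348, 0]) stool();
translate([-325, 310, 0]) stool();
translate([1353, 310, 0]) stool();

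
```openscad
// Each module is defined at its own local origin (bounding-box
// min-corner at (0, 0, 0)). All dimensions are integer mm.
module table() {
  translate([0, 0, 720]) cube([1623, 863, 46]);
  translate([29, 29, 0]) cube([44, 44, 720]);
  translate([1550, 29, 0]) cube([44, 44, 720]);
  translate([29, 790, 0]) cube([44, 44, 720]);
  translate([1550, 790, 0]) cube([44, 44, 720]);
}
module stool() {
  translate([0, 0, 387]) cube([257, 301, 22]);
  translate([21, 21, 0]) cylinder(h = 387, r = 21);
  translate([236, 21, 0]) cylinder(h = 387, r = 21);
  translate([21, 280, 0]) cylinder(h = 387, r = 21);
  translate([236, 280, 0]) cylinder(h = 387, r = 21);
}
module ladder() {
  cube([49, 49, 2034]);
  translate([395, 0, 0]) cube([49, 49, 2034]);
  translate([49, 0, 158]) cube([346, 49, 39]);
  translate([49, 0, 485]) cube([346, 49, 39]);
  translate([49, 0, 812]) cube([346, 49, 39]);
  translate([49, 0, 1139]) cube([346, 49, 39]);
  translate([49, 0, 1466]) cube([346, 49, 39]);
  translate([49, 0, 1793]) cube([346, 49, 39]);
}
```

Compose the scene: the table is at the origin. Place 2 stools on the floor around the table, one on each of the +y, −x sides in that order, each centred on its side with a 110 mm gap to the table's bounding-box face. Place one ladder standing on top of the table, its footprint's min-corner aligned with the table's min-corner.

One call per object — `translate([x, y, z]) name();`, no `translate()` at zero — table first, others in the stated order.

table();
translate([683, 973, 0]) stool();
translate([-367, 281, 0]) stool();
translate([0, 0, 766]) ladder();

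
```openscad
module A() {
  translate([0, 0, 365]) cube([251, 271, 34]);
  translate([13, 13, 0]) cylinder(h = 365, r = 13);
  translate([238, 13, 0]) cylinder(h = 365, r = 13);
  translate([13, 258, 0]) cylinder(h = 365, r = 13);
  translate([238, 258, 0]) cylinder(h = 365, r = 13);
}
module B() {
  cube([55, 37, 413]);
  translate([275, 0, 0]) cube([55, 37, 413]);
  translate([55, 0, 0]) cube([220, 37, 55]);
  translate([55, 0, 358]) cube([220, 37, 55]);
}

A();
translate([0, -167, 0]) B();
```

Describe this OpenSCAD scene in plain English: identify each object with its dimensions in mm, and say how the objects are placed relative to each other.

A is a four-legged stool. The seat is 251×271 mm, 34 mm thick, top at z = 399 mm. It stands on four round legs, each 26 mm in diameter, from z = 0 to the seat underside, each leg's axis is inset half a diameter from the nearest pair of seat edges (so the leg's bounding box is flush with the corner).

B is a picture frame with a 220×303 mm rectangular opening (x by z) and a uniform 55 mm border on every side. Frame depth is 37 mm along y. It is built from two vertical stiles running the full outside height and two horizontal rails spanning the gap between the stiles.

The picture frame is on the floor beside the stool on its −y side.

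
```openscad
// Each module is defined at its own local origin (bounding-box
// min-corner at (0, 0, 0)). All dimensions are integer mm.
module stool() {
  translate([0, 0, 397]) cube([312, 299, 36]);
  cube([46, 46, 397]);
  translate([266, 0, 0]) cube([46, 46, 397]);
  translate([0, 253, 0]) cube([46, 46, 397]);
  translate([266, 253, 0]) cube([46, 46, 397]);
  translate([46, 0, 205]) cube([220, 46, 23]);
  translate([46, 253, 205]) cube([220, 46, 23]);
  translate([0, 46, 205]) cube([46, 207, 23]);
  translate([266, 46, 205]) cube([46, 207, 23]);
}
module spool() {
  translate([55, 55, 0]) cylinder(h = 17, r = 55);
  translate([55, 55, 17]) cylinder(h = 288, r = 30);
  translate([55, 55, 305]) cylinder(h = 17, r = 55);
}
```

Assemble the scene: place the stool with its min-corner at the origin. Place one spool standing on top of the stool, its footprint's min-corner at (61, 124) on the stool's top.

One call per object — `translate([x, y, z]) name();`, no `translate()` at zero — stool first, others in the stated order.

stool();
translate([61, 124, 433]) spool();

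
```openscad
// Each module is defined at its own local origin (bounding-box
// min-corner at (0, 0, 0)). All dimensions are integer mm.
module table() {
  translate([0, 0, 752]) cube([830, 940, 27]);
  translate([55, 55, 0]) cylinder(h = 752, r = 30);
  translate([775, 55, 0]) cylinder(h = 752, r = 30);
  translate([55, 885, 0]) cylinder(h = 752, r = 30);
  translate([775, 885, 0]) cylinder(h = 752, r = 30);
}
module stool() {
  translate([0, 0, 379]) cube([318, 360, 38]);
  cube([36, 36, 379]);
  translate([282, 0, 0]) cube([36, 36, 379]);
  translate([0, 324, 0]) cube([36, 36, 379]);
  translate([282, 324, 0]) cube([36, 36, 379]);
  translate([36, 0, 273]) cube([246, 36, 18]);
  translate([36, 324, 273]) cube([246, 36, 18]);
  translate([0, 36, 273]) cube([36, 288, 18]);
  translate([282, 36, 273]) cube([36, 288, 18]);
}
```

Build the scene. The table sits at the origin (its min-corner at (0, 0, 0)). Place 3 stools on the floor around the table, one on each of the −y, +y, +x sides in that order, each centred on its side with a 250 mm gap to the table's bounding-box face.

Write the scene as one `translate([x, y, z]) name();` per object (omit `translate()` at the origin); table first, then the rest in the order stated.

table();
translate([256, -610, 0]) stool();
translate([256, 1190, 0]) stool();
translate([1080, 290, 0]) stool();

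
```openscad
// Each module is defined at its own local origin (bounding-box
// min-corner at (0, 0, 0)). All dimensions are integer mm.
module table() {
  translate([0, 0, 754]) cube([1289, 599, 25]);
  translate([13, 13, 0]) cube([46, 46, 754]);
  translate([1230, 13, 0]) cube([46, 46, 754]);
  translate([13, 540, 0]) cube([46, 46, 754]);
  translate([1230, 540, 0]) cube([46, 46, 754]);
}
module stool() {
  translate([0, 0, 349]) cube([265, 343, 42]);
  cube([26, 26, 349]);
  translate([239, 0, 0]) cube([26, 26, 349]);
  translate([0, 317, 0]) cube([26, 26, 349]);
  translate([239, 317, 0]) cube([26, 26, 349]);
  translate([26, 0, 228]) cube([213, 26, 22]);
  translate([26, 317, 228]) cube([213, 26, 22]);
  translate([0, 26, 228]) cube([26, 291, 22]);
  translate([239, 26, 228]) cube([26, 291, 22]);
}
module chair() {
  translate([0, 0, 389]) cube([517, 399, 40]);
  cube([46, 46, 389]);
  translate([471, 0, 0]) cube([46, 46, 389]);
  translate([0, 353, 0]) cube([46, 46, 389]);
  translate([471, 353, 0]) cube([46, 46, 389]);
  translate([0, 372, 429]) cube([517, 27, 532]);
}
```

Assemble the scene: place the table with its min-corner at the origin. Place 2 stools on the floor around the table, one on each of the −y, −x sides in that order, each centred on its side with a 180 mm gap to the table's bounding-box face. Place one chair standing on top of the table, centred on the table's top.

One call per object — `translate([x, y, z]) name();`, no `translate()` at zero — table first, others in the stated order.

table();
translate([512, -523, 0]) stool();
translate([-445, 128, 0]) stool();
translate([386, 100, 779]) chair();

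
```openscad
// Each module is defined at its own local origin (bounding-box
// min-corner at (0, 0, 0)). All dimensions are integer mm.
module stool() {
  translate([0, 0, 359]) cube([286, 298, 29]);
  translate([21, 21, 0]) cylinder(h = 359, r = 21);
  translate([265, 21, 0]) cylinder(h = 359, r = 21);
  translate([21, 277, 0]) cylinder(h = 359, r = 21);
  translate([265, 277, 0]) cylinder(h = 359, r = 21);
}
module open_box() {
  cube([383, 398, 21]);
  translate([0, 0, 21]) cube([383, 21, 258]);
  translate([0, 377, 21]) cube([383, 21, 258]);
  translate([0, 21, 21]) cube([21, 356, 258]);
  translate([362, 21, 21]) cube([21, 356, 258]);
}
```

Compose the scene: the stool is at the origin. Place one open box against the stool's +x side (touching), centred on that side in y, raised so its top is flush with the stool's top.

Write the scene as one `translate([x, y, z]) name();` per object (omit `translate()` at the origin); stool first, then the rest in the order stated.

stool();
translate([286, -50, 109]) open_box();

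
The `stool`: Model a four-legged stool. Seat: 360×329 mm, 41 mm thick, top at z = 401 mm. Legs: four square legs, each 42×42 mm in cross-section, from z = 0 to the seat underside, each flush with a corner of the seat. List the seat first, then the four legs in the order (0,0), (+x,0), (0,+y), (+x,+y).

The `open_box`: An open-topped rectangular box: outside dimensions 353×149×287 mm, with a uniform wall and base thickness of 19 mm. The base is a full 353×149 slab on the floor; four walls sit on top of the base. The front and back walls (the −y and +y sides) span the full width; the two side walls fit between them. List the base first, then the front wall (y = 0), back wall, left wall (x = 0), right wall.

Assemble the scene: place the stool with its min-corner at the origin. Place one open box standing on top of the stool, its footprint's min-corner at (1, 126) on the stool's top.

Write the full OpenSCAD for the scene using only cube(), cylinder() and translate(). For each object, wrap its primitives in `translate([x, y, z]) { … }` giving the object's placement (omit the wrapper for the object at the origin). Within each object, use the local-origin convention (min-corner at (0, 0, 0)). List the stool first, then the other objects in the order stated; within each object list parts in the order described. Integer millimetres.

translate([0, 0, 360]) cube([360, 329, 41]);
cube([42, 42, 360]);
translate([318, 0, 0]) cube([42, 42, 360]);
translate([0, 287, 0]) cube([42, 42, 360]);
translate([318, 287, 0]) cube([42, 42, 360]);
translate([1, 126, 401]) {
  cube([353, 149, 19]);
  translate([0, 0, 19]) cube([353, 19, 268]);
  translate([0, 130, 19]) cube([353, 19, 268]);
  translate([0, 19, 19]) cube([19, 111, 268]);
  translate([334, 19, 19]) cube([19, 111, 268]);
}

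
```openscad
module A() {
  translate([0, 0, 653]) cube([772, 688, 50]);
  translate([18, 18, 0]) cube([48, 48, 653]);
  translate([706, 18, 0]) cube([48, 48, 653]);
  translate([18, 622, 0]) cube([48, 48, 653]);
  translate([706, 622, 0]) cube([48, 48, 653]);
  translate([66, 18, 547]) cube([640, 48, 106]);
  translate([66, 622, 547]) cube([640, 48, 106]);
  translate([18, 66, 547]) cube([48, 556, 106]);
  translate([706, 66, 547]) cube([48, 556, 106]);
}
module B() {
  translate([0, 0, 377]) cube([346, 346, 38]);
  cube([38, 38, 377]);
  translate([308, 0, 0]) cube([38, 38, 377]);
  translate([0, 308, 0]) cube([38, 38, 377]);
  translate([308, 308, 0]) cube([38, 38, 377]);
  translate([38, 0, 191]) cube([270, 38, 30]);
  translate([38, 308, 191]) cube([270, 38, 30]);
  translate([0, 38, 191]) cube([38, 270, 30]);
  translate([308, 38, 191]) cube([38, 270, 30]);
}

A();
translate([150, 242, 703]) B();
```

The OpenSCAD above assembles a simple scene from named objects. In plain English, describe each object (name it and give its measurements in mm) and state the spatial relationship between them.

A is a rectangular dining table. The top is 772×688×50 mm with its upper surface at z = 703 mm. It stands on four 48×48 mm square legs, each inset 18 mm from the nearest pair of top edges, running from the floor to the underside of the top. Four apron rails, 48 mm thick and 106 mm tall, run between adjacent legs with their top edges flush with the underside of the top and their outer faces flush with the legs' outer faces.

B is a simple wooden stool: a rectangular seat 346 mm (x) by 346 mm (y), 38 mm thick, top face at z = 415 mm, on four square legs, each 38×38 mm in cross-section. The legs rest on z = 0, each flush with a corner of the seat. Four stretchers, 38 mm wide and 30 mm tall, connect adjacent legs with their undersides at z = 191 mm, each running between the inner faces of the legs it joins and aligned with the legs' outer faces on the other axis.

The stool is on top of the table.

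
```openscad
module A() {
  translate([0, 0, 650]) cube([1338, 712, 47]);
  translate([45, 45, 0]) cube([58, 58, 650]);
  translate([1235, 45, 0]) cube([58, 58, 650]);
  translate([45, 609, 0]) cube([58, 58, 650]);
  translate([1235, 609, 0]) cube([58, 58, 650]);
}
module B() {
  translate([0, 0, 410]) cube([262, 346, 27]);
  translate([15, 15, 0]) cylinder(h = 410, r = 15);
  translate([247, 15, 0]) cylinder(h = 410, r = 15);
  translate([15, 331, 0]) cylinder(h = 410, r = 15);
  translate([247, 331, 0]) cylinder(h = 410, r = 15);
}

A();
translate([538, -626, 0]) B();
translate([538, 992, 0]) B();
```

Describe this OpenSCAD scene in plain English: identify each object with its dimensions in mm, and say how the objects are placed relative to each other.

A is a table with a 1338×712 mm rectangular top, 47 mm thick, top surface at z = 697 mm, supported by four 58×58 mm square legs, each inset 45 mm from the nearest pair of top edges, running from the floor.

B is a simple wooden stool: a rectangular seat 262 mm (x) by 346 mm (y), 27 mm thick, top face at z = 437 mm, on four round legs, each 30 mm in diameter. The legs rest on z = 0, each leg's axis is inset half a diameter from the nearest pair of seat edges (so the leg's bounding box is flush with the corner).

Two stools sit around the table at the −y, +y sides.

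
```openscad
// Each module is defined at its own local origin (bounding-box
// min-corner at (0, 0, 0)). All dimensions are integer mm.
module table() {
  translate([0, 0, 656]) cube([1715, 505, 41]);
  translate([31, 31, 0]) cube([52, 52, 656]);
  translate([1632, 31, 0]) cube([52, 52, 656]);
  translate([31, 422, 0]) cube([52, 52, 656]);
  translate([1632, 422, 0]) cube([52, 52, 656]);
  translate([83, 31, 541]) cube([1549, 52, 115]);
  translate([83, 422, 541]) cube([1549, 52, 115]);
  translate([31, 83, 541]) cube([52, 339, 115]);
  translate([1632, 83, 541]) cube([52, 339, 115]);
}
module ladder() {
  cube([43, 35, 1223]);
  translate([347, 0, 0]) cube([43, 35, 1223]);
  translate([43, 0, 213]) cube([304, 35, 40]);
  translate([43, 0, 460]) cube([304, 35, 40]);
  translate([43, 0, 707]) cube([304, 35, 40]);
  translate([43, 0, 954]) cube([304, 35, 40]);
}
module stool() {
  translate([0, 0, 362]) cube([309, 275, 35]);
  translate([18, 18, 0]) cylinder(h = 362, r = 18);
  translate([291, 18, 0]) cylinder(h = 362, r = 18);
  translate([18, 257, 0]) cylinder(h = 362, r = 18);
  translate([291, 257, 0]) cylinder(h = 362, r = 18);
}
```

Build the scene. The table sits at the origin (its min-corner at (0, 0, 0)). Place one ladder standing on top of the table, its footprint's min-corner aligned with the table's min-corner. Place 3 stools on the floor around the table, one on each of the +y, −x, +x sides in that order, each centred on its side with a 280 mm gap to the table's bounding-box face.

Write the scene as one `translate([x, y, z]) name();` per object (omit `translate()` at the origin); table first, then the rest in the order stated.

table();
translate([0, 0, 697]) ladder();
translate([703, 785, 0]) stool();
translate([-589, 115, 0]) stool();
translate([1995, 115, 0]) stool();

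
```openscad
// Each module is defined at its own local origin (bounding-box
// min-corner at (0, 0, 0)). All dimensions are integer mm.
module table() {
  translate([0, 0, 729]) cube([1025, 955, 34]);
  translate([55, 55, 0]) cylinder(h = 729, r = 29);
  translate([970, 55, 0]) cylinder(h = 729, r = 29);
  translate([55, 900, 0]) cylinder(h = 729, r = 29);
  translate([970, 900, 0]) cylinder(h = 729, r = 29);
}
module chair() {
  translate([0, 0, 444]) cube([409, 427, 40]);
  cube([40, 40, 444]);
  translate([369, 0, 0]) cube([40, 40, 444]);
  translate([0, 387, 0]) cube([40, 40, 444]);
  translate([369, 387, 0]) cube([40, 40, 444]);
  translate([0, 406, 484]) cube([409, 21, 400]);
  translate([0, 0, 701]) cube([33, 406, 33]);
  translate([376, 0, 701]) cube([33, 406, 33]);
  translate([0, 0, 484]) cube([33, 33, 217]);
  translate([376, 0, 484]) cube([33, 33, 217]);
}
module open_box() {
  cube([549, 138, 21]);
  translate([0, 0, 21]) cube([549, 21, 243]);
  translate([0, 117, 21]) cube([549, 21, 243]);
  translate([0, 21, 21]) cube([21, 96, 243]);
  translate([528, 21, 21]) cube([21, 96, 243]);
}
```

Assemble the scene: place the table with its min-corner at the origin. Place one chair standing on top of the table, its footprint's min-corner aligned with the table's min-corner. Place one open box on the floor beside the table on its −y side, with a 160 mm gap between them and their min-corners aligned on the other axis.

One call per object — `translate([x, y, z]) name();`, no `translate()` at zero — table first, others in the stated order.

table();
translate([0, 0, 763]) chair();
translate([0, -298, 0]) open_box();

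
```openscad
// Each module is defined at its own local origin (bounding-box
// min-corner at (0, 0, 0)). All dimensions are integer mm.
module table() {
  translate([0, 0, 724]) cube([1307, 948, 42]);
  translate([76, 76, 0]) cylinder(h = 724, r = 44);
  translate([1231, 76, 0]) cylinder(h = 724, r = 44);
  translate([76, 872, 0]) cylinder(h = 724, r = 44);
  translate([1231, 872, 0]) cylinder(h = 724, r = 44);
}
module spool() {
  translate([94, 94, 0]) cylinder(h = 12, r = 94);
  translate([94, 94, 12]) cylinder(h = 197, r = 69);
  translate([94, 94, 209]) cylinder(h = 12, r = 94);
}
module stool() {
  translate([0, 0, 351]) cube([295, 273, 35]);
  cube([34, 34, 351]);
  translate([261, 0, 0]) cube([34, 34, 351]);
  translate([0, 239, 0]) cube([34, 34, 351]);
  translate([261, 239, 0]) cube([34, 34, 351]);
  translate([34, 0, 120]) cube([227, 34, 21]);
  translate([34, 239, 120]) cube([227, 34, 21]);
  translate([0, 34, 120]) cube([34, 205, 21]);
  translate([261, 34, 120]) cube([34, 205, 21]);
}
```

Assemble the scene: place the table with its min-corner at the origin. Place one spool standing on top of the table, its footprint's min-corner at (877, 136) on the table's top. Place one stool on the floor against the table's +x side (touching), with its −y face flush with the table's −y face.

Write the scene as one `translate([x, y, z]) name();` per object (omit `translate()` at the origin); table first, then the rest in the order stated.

table();
translate([877, 136, 766]) spool();
translate([1307, 0, 0]) stool();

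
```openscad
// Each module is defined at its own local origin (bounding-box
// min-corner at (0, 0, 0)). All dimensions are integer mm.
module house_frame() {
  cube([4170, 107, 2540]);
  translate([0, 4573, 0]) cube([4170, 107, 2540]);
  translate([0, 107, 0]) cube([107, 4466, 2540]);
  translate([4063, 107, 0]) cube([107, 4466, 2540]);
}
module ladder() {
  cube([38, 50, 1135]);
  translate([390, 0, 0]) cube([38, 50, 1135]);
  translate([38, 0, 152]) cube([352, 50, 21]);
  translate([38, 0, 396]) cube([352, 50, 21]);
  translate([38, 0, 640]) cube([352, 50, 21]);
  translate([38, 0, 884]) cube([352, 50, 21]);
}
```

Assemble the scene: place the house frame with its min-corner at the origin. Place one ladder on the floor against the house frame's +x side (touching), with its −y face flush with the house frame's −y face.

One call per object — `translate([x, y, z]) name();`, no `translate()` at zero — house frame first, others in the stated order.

house_frame();
translate([4170, 0, 0]) ladder();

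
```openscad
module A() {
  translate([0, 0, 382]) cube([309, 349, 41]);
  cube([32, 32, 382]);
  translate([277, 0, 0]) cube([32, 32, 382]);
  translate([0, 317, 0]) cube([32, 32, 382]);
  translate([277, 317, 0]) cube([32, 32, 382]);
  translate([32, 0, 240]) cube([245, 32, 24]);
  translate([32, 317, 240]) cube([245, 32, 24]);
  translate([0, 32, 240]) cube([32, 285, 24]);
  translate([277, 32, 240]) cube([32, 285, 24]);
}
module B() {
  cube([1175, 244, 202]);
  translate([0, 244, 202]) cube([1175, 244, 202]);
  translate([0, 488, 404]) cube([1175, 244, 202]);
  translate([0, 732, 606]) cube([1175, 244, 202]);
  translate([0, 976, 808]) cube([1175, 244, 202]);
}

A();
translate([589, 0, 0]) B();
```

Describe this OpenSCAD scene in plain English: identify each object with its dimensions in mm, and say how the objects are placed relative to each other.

A is a simple wooden stool: a rectangular seat 309 mm (x) by 349 mm (y), 41 mm thick, top face at z = 423 mm, on four square legs, each 32×32 mm in cross-section. The legs rest on z = 0, each flush with a corner of the seat. Four stretchers, 32 mm wide and 24 mm tall, connect adjacent legs with their undersides at z = 240 mm, each running between the inner faces of the legs it joins and aligned with the legs' outer faces on the other axis.

B is a run of 5 identical solid stair steps. Each tread is 1175×244 mm and each step block is 202 mm high. Step 1 rests on the floor; step k is offset from step 1 by (k−1)×244 mm in y and (k−1)×202 mm in z.

The staircase is on the floor beside the stool on its +x side.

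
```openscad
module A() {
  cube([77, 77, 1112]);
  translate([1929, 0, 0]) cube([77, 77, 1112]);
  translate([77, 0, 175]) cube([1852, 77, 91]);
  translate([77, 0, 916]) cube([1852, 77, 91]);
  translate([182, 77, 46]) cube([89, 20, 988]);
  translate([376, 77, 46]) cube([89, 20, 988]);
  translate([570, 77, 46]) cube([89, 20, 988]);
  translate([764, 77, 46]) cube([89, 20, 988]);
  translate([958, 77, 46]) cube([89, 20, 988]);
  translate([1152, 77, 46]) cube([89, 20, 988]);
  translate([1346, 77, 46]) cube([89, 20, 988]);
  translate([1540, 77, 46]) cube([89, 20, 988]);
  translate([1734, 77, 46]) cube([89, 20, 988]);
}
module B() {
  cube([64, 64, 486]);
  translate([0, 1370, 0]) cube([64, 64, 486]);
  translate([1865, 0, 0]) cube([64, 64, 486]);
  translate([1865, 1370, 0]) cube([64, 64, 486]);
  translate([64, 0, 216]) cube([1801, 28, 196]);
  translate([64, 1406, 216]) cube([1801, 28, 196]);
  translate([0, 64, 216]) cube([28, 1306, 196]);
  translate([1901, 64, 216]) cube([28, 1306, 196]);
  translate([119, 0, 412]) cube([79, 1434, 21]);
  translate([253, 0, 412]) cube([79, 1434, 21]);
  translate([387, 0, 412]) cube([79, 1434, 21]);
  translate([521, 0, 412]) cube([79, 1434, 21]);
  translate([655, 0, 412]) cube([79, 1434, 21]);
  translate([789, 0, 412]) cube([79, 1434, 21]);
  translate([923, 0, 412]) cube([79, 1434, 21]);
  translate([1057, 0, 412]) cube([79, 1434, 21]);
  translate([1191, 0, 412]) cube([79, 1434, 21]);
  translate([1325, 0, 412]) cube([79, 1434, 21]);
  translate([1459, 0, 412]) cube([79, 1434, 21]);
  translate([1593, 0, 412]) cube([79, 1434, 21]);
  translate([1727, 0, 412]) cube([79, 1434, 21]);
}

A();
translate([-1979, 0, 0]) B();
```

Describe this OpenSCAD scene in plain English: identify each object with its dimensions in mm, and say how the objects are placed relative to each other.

A is a fence section. Two 77×77 mm posts, 1112 mm tall, stand on the floor with a clear span of 1852 mm between their inner faces. Two horizontal rails of 77×91 mm section span the gap between the posts with their undersides at z = 175 mm and z = 916 mm, flush with the posts' −y face. 9 pickets, each 89 mm wide, 20 mm thick and 988 mm tall, are fixed to the +y face of the rails with their bottoms at z = 46 mm, evenly spaced across the span with equal gaps (rounded down to the nearest mm) at the −x end and between each pair — any rounding remainder accumulates at the +x end.

B is a bed frame 1929 mm long (x) by 1434 mm wide (y). Four 64×64 mm corner posts, 486 mm tall, at the corners of the footprint. Four rails of 28 mm thickness and 196 mm height run between adjacent posts with their undersides at z = 216 mm, their outer faces flush with the outside of the frame (the two x-running rails run between the posts' inner faces; the two y-running rails run between the posts' inner faces). 13 slats, each 79 mm wide (x) and 21 mm thick, lie across the top of the two x-running rails, running the full 1434 mm width of the frame in y; the slats are evenly spaced along x between the inner faces of the end posts with equal gaps (rounded down to the nearest mm) at the −x end and between each pair — any rounding remainder accumulates at the +x end.

The bed frame is on the floor beside the fence section on its −x side.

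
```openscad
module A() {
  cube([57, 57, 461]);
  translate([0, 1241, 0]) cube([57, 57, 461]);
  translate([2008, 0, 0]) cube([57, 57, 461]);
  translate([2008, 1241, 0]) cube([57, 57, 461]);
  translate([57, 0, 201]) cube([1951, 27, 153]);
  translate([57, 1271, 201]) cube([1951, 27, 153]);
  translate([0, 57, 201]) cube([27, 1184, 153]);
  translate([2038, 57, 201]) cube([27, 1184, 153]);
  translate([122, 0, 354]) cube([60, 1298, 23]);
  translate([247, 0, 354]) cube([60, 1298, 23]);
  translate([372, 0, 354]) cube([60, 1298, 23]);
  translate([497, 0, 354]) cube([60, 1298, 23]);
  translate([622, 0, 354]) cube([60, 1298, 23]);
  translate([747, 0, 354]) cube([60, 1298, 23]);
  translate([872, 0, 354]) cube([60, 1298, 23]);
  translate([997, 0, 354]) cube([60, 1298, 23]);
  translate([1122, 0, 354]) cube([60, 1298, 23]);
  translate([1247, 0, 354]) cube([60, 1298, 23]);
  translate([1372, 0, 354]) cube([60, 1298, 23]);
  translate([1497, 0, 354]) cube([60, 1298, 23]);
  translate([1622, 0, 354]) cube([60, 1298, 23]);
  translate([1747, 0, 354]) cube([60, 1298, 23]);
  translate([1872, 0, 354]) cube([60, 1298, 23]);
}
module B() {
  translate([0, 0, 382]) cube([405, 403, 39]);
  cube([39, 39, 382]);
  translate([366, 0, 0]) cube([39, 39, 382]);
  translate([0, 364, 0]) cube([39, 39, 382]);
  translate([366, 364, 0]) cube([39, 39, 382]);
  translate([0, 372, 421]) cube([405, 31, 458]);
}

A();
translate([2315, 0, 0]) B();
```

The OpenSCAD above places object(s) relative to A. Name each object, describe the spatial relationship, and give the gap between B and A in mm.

The chair's nearest face is 250 mm from the bed frame's +x face.

A is a bed frame. B is a chair. The chair is on the floor beside the bed frame on its +x side. The gap between the chair and the bed frame is 250 mm.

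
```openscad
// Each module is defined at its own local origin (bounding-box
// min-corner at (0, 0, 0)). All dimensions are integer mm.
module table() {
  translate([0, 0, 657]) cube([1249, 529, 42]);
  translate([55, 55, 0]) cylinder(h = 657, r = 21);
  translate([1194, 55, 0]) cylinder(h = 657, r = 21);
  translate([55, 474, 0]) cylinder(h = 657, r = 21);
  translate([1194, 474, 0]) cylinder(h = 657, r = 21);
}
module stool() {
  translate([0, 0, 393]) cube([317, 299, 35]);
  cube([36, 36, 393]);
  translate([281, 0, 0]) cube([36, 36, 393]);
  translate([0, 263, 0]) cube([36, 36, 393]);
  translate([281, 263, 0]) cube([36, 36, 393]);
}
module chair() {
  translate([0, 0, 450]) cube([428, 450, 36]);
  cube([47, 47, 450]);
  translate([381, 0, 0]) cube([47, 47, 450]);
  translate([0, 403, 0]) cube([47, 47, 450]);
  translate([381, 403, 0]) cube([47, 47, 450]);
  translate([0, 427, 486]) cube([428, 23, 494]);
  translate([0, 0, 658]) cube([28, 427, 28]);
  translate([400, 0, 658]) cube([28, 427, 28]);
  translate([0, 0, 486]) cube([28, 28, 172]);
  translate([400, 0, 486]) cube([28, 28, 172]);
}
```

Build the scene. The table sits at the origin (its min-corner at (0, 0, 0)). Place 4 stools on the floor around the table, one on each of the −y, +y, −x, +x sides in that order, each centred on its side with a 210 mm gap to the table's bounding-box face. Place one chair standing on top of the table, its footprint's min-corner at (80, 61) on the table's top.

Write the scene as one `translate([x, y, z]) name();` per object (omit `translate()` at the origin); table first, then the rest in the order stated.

table();
translate([466, -509, 0]) stool();
translate([466, 739, 0]) stool();
translate([-527, 115, 0]) stool();
translate([1459, 115, 0]) stool();
translate([80, 61, 699]) chair();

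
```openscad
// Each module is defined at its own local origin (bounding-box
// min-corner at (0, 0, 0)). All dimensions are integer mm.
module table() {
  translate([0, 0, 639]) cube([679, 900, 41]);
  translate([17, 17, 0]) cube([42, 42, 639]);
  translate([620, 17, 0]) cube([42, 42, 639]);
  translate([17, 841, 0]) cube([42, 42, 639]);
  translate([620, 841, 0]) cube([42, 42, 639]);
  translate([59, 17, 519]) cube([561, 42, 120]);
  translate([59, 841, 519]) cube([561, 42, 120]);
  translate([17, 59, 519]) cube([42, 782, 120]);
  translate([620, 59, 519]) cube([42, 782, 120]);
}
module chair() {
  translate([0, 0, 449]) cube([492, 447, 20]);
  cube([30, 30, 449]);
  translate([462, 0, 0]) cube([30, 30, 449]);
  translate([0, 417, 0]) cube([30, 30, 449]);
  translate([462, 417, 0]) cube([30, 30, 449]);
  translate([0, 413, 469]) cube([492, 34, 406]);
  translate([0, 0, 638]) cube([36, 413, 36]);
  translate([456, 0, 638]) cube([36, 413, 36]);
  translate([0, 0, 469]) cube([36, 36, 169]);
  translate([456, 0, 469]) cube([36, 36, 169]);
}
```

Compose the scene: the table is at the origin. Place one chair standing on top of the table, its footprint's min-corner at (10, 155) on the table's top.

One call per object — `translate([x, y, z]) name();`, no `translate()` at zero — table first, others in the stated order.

table();
translate([10, 155, 680]) chair();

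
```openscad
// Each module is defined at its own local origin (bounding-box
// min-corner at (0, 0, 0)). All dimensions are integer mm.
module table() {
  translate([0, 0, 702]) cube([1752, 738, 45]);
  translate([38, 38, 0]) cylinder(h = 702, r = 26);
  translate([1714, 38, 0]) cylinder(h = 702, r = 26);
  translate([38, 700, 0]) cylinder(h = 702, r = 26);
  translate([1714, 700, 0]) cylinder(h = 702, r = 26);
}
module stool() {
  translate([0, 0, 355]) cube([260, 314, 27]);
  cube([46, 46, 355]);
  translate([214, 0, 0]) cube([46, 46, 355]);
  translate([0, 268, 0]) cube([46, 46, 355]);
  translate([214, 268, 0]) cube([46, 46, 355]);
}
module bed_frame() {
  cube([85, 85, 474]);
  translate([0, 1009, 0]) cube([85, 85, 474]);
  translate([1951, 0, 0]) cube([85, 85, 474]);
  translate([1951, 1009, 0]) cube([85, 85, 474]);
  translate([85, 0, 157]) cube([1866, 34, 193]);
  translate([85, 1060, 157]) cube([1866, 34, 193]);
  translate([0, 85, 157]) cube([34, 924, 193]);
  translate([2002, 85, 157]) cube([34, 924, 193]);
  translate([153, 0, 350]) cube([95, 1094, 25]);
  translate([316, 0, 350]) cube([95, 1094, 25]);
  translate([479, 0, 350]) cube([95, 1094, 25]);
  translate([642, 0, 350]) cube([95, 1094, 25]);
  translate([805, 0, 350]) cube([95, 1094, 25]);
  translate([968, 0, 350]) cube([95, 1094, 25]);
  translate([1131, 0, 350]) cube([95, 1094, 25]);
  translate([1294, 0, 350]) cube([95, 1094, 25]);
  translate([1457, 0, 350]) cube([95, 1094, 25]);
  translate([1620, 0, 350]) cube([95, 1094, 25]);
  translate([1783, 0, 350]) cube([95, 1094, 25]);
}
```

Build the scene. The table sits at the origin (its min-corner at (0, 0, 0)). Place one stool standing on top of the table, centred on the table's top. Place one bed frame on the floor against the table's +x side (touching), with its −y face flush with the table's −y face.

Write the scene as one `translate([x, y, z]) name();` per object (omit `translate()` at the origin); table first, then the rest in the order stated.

table();
translate([746, 212, 747]) stool();
translate([1752, 0, 0]) bed_frame();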